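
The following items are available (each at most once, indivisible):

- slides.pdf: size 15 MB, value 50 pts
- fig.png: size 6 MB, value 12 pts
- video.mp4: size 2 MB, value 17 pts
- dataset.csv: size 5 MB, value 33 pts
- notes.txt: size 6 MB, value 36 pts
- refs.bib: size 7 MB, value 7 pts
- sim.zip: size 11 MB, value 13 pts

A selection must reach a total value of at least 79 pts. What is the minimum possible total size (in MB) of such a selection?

13

Subsets with value ≥ 79, sorted by total size:
- video.mp4+dataset.csv+notes.txt: size 13, value 86
- fig.png+dataset.csv+notes.txt: size 17, value 81
- fig.png+video.mp4+dataset.csv+notes.txt: size 19, value 98
- video.mp4+dataset.csv+notes.txt+refs.bib: size 20, value 93
Minimum size: 13 MB.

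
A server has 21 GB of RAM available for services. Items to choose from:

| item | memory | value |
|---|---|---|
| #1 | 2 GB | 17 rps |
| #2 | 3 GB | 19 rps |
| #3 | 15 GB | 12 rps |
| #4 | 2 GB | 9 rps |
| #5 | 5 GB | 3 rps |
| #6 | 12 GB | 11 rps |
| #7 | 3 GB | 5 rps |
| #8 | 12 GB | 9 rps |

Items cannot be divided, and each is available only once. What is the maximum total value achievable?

This is a 0/1 knapsack; check combinations near the capacity.
- #1+#2+#4+#6: memory 2+3+2+12=19, value 17+19+9+11=56
- #1+#2+#4+#8: memory 2+3+2+12=19, value 17+19+9+9=54
- #1+#2+#4+#5+#7: memory 2+3+2+5+3=15, value 17+19+9+3+5=53
- #1+#2+#6+#7: memory 2+3+12+3=20, value 17+19+11+5=52
- #1+#2+#4+#7: memory 2+3+2+3=10, value 17+19+9+5=50
Best: 56 rps.

56 rps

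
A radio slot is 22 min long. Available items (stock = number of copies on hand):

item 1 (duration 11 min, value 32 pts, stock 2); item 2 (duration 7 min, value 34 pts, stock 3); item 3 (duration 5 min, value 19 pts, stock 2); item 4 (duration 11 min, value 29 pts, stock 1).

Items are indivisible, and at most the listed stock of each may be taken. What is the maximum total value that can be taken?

102 pts

Top feasible selections:
- 3×item 2: duration 21, value 102
- 2×item 2 + 1×item 3: duration 19, value 87
Best: 102 pts.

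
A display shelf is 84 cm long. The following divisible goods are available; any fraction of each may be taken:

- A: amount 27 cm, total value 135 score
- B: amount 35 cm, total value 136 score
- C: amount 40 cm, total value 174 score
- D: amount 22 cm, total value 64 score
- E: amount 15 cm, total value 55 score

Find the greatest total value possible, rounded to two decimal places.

375.06

Take in order of value per unit:
- A (135/27 per unit): all 27 → value 135, running total 135.00
- C (174/40 per unit): all 40 → value 174, running total 309.00
- B (136/35 per unit): 17 of 35 → value 17×136/35 = 66.0571, running total 375.06
Total 375.06.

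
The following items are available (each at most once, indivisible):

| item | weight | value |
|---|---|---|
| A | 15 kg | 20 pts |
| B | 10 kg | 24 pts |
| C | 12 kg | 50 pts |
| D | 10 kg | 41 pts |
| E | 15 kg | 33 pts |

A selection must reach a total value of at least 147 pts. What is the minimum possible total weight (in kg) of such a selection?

47

Subsets with value ≥ 147, sorted by total weight:
- B+C+D+E: weight 47, value 148
- A+B+C+D+E: weight 62, value 168
Minimum weight: 47 kg.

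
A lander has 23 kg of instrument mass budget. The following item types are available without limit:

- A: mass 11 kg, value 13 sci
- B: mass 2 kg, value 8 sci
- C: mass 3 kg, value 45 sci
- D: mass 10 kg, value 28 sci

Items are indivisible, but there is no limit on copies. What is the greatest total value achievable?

323 sci

Best value-per-unit is C at 45/3; filling with it alone gives 7×45 = 315.
Optimal mix: 1×B + 7×C → mass 23, value 323.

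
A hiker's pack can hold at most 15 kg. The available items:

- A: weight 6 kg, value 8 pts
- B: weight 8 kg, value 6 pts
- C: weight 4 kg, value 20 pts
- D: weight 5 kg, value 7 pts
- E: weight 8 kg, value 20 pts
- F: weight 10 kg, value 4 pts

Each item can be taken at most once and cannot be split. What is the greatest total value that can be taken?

40 pts

Check high-value combinations within 15 kg:
- C+E: weight 4+8=12, value 20+20=40
- A+C+D: weight 6+4+5=15, value 8+20+7=35
- A+C: weight 6+4=10, value 8+20=28
- A+E: weight 6+8=14, value 8+20=28
- C+D: weight 4+5=9, value 20+7=27
Best: 40 pts.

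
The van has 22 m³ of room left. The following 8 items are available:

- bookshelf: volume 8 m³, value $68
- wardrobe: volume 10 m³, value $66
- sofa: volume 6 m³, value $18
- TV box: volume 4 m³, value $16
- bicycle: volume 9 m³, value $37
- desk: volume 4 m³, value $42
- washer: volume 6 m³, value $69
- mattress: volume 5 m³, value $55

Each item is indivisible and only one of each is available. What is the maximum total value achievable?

Check high-value combinations within 22 m³:
- bookshelf+TV box+desk+washer: volume 8+4+4+6=22, value 68+16+42+69=195
- bookshelf+washer+mattress: volume 8+6+5=19, value 68+69+55=192
- wardrobe+washer+mattress: volume 10+6+5=21, value 66+69+55=190
- sofa+desk+washer+mattress: volume 6+4+6+5=21, value 18+42+69+55=184
- TV box+desk+washer+mattress: volume 4+4+6+5=19, value 16+42+69+55=182
Best: $195.

$195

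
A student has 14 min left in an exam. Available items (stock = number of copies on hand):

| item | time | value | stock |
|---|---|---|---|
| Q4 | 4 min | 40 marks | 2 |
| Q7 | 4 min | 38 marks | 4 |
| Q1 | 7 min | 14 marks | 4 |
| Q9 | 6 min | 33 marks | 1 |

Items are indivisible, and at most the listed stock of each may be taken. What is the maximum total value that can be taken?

118 marks

Best selections within time 14 and stock limits:
- 2×Q4 + 1×Q7: time 12, value 118
- 1×Q4 + 2×Q7: time 12, value 116
- 3×Q7: time 12, value 114
Best: 118 marks.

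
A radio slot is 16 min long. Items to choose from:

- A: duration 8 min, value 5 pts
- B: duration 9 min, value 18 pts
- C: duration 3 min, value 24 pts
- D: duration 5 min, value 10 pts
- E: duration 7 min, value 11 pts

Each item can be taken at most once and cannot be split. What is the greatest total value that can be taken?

Check high-value combinations within 16 min:
- C+D+E: duration 3+5+7=15, value 24+10+11=45
- B+C: duration 9+3=12, value 18+24=42
- A+C+D: duration 8+3+5=16, value 5+24+10=39
Best: 45 pts.

45 pts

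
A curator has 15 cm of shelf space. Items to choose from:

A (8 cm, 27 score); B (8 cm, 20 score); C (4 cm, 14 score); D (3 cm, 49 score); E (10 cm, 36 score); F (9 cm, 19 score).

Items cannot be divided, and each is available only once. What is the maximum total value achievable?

Check high-value combinations within 15 cm:
- A+C+D: length 8+4+3=15, value 27+14+49=90
- D+E: length 3+10=13, value 49+36=85
- B+C+D: length 8+4+3=15, value 20+14+49=83
- A+D: length 8+3=11, value 27+49=76
- B+D: length 8+3=11, value 20+49=69
Best: 90 score.

90 score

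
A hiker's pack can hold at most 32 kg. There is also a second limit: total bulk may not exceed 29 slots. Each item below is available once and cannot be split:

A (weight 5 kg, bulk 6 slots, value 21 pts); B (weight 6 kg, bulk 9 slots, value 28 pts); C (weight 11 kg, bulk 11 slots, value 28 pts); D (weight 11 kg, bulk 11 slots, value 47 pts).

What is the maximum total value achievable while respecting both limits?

Feasible sets respecting both limits:
- A+B+D: weight 22, bulk 26, value 96
- A+C+D: weight 27, bulk 28, value 96
- A+B+C: weight 22, bulk 26, value 77
Best: 96 pts.

96 pts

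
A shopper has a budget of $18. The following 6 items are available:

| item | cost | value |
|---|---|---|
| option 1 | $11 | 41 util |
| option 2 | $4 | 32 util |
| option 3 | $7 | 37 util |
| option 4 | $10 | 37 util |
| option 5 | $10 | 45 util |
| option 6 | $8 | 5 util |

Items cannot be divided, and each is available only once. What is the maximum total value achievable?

82 util

Check high-value combinations within $18:
- option 3+option 5: cost 7+10=17, value 37+45=82
- option 1+option 3: cost 11+7=18, value 41+37=78
- option 2+option 5: cost 4+10=14, value 32+45=77
Best: 82 util.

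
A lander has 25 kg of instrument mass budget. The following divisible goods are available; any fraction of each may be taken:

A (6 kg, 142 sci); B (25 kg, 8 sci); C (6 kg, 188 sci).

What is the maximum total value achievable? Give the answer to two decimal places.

Take in order of value per unit:
- C (188/6 per unit): all 6 → value 188, running total 188.00
- A (142/6 per unit): all 6 → value 142, running total 330.00
- B (8/25 per unit): 13 of 25 → value 13×8/25 = 4.1600, running total 334.16
Total 334.16.

334.16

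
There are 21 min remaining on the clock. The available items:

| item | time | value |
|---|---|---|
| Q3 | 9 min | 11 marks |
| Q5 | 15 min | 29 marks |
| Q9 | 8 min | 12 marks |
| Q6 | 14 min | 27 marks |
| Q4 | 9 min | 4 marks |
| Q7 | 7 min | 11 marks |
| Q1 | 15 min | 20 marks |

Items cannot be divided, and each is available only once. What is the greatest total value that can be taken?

Check high-value combinations within 21 min:
- Q6+Q7: time 14+7=21, value 27+11=38
- Q5: time 15, value 29
- Q6: time 14, value 27
- Q9+Q7: time 8+7=15, value 12+11=23
- Q3+Q9: time 9+8=17, value 11+12=23
Best: 38 marks.

38 marks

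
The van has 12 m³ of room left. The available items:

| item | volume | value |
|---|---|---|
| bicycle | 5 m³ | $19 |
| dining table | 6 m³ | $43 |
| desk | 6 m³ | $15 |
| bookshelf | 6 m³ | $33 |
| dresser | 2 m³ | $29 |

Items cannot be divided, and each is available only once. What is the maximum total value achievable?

This is a 0/1 knapsack; check combinations near the capacity.
- dining table+bookshelf: volume 6+6=12, value 43+33=76
- dining table+dresser: volume 6+2=8, value 43+29=72
- bookshelf+dresser: volume 6+2=8, value 33+29=62
- bicycle+dining table: volume 5+6=11, value 19+43=62
Best: $76.

$76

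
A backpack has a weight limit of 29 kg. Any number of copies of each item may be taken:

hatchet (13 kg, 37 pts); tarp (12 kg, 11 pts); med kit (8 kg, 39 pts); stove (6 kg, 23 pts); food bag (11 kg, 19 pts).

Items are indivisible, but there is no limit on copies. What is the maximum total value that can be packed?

124 pts

Best value-per-unit is med kit at 39/8; filling with it alone gives 3×39 = 117.
Optimal mix: 2×med kit + 2×stove → weight 28, value 124.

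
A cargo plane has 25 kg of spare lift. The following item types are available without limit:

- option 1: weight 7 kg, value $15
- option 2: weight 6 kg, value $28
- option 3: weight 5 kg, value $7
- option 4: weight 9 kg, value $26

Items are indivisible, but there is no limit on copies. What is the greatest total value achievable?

$112

Best value-per-unit is option 2 at 28/6, and filling with it alone uses weight 4×6=24. No mix of the others beats 4×28 = 112.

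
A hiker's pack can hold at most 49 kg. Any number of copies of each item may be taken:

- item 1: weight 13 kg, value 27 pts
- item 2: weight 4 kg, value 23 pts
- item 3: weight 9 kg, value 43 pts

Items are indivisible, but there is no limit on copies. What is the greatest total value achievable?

Best value-per-unit is item 2 at 23/4, and filling with it alone uses weight 12×4=48. No mix of the others beats 12×23 = 276.

276 pts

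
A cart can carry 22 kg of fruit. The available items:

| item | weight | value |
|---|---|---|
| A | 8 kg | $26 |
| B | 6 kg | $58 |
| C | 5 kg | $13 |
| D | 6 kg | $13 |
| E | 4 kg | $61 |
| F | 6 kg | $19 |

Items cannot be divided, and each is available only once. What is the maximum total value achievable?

Check high-value combinations within 22 kg:
- B+C+E+F: weight 6+5+4+6=21, value 58+13+61+19=151
- B+D+E+F: weight 6+6+4+6=22, value 58+13+61+19=151
- A+B+E: weight 8+6+4=18, value 26+58+61=145
- B+C+D+E: weight 6+5+6+4=21, value 58+13+13+61=145
Best: $151.

$151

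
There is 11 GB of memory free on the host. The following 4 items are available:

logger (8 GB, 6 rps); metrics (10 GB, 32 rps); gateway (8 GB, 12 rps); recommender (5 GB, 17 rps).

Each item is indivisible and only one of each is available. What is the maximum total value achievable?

Check high-value combinations within 11 GB:
- metrics: memory 10, value 32
- recommender: memory 5, value 17
- gateway: memory 8, value 12
- logger: memory 8, value 6
Best: 32 rps.

32 rps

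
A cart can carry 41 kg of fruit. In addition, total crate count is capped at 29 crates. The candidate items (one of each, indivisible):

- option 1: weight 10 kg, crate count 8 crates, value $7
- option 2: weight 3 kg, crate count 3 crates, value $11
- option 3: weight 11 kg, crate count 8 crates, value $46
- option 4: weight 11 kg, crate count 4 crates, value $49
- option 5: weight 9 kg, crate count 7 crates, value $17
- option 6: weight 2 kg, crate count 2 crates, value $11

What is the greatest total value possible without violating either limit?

Feasible sets respecting both limits:
- option 2+option 3+option 4+option 5+option 6: weight 36, crate count 24, value 134
- option 1+option 2+option 3+option 4+option 6: weight 37, crate count 25, value 124
- option 2+option 3+option 4+option 5: weight 34, crate count 22, value 123
Best: $134.

$134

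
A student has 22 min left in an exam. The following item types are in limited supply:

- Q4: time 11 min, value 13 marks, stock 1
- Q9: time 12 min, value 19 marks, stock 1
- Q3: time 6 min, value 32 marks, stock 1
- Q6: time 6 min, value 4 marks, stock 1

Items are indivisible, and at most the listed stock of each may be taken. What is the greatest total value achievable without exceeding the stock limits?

Best selections within time 22 and stock limits:
- 1×Q9 + 1×Q3: time 18, value 51
- 1×Q4 + 1×Q3: time 17, value 45
Best: 51 marks.

51 marks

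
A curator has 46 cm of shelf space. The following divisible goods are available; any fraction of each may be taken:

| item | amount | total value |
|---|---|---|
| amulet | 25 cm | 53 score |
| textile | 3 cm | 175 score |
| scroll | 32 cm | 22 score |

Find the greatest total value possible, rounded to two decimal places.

240.38

Take in order of value per unit:
- textile (175/3 per unit): all 3 → value 175, running total 175.00
- amulet (53/25 per unit): all 25 → value 53, running total 228.00
- scroll (22/32 per unit): 18 of 32 → value 18×22/32 = 12.3750, running total 240.38
Total 240.38.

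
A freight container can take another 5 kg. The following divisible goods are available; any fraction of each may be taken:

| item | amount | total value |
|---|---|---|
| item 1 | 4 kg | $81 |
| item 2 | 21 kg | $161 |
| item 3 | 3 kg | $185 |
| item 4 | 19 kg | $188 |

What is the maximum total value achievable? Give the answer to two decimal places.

225.50

Take in order of value per unit:
- item 3 (185/3 per unit): all 3 → value 185, running total 185.00
- item 1 (81/4 per unit): 2 of 4 → value 2×81/4 = 40.5000, running total 225.50
Total 225.50.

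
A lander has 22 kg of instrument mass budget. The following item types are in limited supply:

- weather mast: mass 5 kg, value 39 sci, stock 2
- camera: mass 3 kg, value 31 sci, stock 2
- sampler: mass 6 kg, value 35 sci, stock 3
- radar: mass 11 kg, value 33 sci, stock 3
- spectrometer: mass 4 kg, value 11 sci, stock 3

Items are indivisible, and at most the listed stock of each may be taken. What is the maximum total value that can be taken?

175 sci

Best selections within mass 22 and stock limits:
- 2×weather mast + 2×camera + 1×sampler: mass 22, value 175
- 2×weather mast + 2×camera + 1×spectrometer: mass 20, value 151
- 2×weather mast + 2×sampler: mass 22, value 148
Best: 175 sci.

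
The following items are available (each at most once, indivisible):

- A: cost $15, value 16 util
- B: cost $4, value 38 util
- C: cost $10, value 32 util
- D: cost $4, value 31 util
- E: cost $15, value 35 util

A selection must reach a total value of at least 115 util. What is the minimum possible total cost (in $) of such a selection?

Subsets with value ≥ 115, sorted by total cost:
- B+C+D+E: cost 33, value 136
- A+B+C+D: cost 33, value 117
Minimum cost: 33 $.

33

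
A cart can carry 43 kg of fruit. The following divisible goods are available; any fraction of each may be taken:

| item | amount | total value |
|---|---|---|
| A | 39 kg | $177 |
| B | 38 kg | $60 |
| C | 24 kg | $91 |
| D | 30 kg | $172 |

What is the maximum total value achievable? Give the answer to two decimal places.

Take in order of value per unit:
- D (172/30 per unit): all 30 → value 172, running total 172.00
- A (177/39 per unit): 13 of 39 → value 13×177/39 = 59.0000, running total 231.00
Total 231.00.

231.00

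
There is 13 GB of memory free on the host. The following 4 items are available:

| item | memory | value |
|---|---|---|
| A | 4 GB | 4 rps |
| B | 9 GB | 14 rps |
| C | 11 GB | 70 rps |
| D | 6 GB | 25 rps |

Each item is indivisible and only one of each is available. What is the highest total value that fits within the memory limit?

70 rps

Check high-value combinations within 13 GB:
- C: memory 11, value 70
- A+D: memory 4+6=10, value 4+25=29
- D: memory 6, value 25
- A+B: memory 4+9=13, value 4+14=18
- B: memory 9, value 14
Best: 70 rps.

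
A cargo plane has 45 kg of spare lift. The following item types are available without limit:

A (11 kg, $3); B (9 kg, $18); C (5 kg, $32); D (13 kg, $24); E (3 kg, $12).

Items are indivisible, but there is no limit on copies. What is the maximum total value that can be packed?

$288

Best value-per-unit is C at 32/5, and filling with it alone uses weight 9×5=45. No mix of the others beats 9×32 = 288.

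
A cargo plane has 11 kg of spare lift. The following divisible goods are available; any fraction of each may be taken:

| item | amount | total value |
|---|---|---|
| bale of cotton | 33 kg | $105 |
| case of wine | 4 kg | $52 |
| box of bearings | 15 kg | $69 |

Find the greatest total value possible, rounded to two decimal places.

84.20

Take in order of value per unit:
- case of wine (52/4 per unit): all 4 → value 52, running total 52.00
- box of bearings (69/15 per unit): 7 of 15 → value 7×69/15 = 32.2000, running total 84.20
Total 84.20.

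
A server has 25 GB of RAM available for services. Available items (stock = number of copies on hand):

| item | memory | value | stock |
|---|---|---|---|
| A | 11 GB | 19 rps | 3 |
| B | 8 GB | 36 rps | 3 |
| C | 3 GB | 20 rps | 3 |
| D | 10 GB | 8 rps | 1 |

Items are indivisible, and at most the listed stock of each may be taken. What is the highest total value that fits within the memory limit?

Best selections within memory 25 and stock limits:
- 2×B + 3×C: memory 25, value 132
- 2×B + 2×C: memory 22, value 112
- 3×B: memory 24, value 108
Best: 132 rps.

132 rps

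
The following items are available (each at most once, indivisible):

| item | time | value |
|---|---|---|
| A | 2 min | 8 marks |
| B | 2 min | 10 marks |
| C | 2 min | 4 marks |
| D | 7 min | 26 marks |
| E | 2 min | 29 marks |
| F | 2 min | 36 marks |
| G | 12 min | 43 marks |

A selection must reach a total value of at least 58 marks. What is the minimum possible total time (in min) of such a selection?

Subsets with value ≥ 58, sorted by total time:
- E+F: time 4, value 65
- B+E+F: time 6, value 75
- A+E+F: time 6, value 73
Minimum time: 4 min.

4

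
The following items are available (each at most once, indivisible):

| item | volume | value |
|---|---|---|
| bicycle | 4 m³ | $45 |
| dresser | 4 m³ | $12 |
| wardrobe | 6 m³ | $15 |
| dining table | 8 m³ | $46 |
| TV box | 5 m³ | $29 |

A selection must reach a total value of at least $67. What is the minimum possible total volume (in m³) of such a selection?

9

Subsets with value ≥ 67, sorted by total volume:
- bicycle+TV box: volume 9, value 74
- bicycle+dining table: volume 12, value 91
Minimum volume: 9 m³.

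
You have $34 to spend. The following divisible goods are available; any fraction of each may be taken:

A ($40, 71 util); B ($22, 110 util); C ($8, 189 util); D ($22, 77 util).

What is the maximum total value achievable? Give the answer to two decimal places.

313.00

Take in order of value per unit:
- C (189/8 per unit): all 8 → value 189, running total 189.00
- B (110/22 per unit): all 22 → value 110, running total 299.00
- D (77/22 per unit): 4 of 22 → value 4×77/22 = 14.0000, running total 313.00
Total 313.00.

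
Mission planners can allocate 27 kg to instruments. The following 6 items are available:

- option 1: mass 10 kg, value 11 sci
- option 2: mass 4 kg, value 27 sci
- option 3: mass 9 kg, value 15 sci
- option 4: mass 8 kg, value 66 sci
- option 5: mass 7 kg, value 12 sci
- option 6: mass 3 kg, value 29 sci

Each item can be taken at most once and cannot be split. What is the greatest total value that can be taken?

Check high-value combinations within 27 kg:
- option 2+option 3+option 4+option 6: mass 4+9+8+3=24, value 27+15+66+29=137
- option 2+option 4+option 5+option 6: mass 4+8+7+3=22, value 27+66+12+29=134
- option 1+option 2+option 4+option 6: mass 10+4+8+3=25, value 11+27+66+29=133
- option 2+option 4+option 6: mass 4+8+3=15, value 27+66+29=122
- option 3+option 4+option 5+option 6: mass 9+8+7+3=27, value 15+66+12+29=122
Best: 137 sci.

137 sci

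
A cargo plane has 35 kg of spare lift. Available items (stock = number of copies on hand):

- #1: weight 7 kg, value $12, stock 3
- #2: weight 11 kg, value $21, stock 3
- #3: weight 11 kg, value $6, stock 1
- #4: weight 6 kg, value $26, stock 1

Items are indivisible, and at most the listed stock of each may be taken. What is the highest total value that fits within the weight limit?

Best selections within weight 35 and stock limits:
- 1×#1 + 2×#2 + 1×#4: weight 35, value 80
- 2×#1 + 1×#2 + 1×#4: weight 31, value 71
- 2×#2 + 1×#4: weight 28, value 68
Best: $80.

$80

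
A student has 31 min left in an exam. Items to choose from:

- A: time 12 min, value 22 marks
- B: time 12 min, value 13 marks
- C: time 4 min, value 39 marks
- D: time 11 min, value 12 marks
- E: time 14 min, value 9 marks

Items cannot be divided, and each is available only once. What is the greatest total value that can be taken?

74 marks

Check high-value combinations within 31 min:
- A+B+C: time 12+12+4=28, value 22+13+39=74
- A+C+D: time 12+4+11=27, value 22+39+12=73
- A+C+E: time 12+4+14=30, value 22+39+9=70
Best: 74 marks.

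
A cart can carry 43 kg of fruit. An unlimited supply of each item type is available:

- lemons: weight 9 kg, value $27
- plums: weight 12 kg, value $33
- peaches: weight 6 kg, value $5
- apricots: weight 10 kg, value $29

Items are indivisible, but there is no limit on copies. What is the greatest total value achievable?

$122

Best value-per-unit is lemons at 27/9; filling with it alone gives 4×27 = 108.
Optimal mix: 1×lemons + 2×plums + 1×apricots → weight 43, value 122.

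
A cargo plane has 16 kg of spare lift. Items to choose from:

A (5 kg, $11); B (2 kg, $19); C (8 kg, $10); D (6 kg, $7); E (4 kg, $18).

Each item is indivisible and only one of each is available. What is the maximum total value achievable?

$48

This is a 0/1 knapsack; check combinations near the capacity.
- A+B+E: weight 5+2+4=11, value 11+19+18=48
- B+C+E: weight 2+8+4=14, value 19+10+18=47
- B+D+E: weight 2+6+4=12, value 19+7+18=44
- A+B+C: weight 5+2+8=15, value 11+19+10=40
Best: $48.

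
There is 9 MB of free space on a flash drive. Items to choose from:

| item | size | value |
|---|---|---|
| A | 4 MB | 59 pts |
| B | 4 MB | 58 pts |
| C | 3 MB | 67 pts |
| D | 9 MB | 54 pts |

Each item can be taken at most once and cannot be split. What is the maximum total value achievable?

126 pts

Check high-value combinations within 9 MB:
- A+C: size 4+3=7, value 59+67=126
- B+C: size 4+3=7, value 58+67=125
- A+B: size 4+4=8, value 59+58=117
Best: 126 pts.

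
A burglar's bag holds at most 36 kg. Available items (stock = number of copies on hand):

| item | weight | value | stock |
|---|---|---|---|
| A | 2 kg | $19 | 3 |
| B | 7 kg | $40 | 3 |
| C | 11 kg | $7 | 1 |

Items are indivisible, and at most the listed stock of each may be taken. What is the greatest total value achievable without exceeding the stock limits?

$177

Best selections within weight 36 and stock limits:
- 3×A + 3×B: weight 27, value 177
- 2×A + 3×B + 1×C: weight 36, value 165
Best: $177.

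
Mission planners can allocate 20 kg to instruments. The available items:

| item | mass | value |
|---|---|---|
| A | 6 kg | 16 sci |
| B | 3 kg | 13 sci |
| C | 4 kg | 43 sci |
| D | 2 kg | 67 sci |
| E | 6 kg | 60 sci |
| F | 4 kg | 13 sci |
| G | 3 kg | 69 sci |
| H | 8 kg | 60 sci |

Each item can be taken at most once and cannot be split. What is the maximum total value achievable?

Check high-value combinations within 20 kg:
- D+E+G+H: mass 2+6+3+8=19, value 67+60+69+60=256
- B+C+D+E+G: mass 3+4+2+6+3=18, value 13+43+67+60+69=252
- C+D+E+F+G: mass 4+2+6+4+3=19, value 43+67+60+13+69=252
- B+C+D+G+H: mass 3+4+2+3+8=20, value 13+43+67+69+60=252
- C+D+E+G: mass 4+2+6+3=15, value 43+67+60+69=239
Best: 256 sci.

256 sci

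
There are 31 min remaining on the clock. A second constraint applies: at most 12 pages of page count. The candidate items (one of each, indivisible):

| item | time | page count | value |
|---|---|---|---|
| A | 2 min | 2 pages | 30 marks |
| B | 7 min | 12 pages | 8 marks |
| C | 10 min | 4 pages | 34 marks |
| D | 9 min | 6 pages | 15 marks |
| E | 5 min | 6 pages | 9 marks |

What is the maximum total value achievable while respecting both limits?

79 marks

Feasible sets respecting both limits:
- A+C+D: time 21, page count 12, value 79
- A+C+E: time 17, page count 12, value 73
- A+C: time 12, page count 6, value 64
- C+D: time 19, page count 10, value 49
Best: 79 marks.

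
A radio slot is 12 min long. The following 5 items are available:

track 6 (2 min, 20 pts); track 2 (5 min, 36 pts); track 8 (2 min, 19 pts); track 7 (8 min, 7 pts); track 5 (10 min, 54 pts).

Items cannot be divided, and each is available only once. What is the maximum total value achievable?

75 pts

Check high-value combinations within 12 min:
- track 6+track 2+track 8: duration 2+5+2=9, value 20+36+19=75
- track 6+track 5: duration 2+10=12, value 20+54=74
- track 8+track 5: duration 2+10=12, value 19+54=73
- track 6+track 2: duration 2+5=7, value 20+36=56
- track 2+track 8: duration 5+2=7, value 36+19=55
Best: 75 pts.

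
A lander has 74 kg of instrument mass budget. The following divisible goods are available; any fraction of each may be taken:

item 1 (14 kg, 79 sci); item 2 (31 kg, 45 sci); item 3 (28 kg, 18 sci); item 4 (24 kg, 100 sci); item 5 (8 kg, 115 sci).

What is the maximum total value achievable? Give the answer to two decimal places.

334.65

Take in order of value per unit:
- item 5 (115/8 per unit): all 8 → value 115, running total 115.00
- item 1 (79/14 per unit): all 14 → value 79, running total 194.00
- item 4 (100/24 per unit): all 24 → value 100, running total 294.00
- item 2 (45/31 per unit): 28 of 31 → value 28×45/31 = 40.6452, running total 334.65
Total 334.65.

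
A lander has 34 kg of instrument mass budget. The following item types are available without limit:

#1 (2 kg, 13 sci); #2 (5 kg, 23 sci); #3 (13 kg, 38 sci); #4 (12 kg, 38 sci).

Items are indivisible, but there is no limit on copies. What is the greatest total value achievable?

221 sci

Best value-per-unit is #1 at 13/2, and filling with it alone uses mass 17×2=34. No mix of the others beats 17×13 = 221.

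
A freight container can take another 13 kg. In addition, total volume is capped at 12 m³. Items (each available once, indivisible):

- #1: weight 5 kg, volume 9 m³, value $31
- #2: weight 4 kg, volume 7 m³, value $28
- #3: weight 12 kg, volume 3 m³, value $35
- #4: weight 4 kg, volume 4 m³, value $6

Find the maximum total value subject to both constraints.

$35

Feasible sets respecting both limits:
- #3: weight 12, volume 3, value 35
- #2+#4: weight 8, volume 11, value 34
- #1: weight 5, volume 9, value 31
- #2: weight 4, volume 7, value 28
Best: $35.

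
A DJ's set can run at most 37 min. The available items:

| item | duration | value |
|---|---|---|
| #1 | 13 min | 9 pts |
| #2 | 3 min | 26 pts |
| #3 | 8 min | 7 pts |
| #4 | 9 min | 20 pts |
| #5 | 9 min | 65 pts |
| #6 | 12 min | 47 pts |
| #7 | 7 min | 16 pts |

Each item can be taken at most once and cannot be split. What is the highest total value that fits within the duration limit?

158 pts

Check high-value combinations within 37 min:
- #2+#4+#5+#6: duration 3+9+9+12=33, value 26+20+65+47=158
- #2+#5+#6+#7: duration 3+9+12+7=31, value 26+65+47+16=154
- #4+#5+#6+#7: duration 9+9+12+7=37, value 20+65+47+16=148
Best: 158 pts.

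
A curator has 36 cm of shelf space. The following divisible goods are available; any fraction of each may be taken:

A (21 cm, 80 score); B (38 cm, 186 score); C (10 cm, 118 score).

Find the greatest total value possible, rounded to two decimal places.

Take in order of value per unit:
- C (118/10 per unit): all 10 → value 118, running total 118.00
- B (186/38 per unit): 26 of 38 → value 26×186/38 = 127.2632, running total 245.26
Total 245.26.

245.26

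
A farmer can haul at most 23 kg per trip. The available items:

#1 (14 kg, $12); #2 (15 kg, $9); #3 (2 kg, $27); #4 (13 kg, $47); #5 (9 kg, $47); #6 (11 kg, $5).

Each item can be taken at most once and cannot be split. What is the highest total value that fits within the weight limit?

$94

Check high-value combinations within 23 kg:
- #4+#5: weight 13+9=22, value 47+47=94
- #3+#5+#6: weight 2+9+11=22, value 27+47+5=79
- #3+#5: weight 2+9=11, value 27+47=74
Best: $94.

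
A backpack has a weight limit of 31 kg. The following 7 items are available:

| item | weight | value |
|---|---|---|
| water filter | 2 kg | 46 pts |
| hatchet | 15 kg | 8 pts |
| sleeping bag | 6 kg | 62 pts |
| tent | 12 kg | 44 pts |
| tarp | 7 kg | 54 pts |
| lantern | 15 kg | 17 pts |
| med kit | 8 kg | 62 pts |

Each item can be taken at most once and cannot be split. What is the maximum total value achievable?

Check high-value combinations within 31 kg:
- water filter+sleeping bag+tarp+med kit: weight 2+6+7+8=23, value 46+62+54+62=224
- water filter+sleeping bag+tent+med kit: weight 2+6+12+8=28, value 46+62+44+62=214
- water filter+sleeping bag+tent+tarp: weight 2+6+12+7=27, value 46+62+44+54=206
- water filter+tent+tarp+med kit: weight 2+12+7+8=29, value 46+44+54+62=206
- water filter+sleeping bag+lantern+med kit: weight 2+6+15+8=31, value 46+62+17+62=187
Best: 224 pts.

224 pts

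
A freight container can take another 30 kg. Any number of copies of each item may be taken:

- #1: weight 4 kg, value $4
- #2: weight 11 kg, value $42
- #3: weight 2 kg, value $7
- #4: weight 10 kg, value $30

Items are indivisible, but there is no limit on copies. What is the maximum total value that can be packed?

Best value-per-unit is #2 at 42/11; filling with it alone gives 2×42 = 84.
Optimal mix: 2×#2 + 4×#3 → weight 30, value 112.

$112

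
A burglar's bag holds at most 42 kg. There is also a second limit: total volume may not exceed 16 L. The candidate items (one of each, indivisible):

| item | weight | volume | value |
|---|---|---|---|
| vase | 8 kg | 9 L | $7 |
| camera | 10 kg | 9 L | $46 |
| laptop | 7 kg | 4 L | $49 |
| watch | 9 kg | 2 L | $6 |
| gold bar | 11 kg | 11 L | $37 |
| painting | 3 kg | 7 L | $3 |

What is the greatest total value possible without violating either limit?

Feasible sets respecting both limits:
- camera+laptop+watch: weight 26, volume 15, value 101
- camera+laptop: weight 17, volume 13, value 95
- laptop+gold bar: weight 18, volume 15, value 86
- vase+laptop+watch: weight 24, volume 15, value 62
Best: $101.

$101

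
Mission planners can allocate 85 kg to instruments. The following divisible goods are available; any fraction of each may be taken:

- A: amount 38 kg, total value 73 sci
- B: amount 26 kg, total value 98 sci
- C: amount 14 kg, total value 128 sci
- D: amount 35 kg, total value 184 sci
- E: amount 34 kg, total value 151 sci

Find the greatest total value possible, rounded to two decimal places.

Take in order of value per unit:
- C (128/14 per unit): all 14 → value 128, running total 128.00
- D (184/35 per unit): all 35 → value 184, running total 312.00
- E (151/34 per unit): all 34 → value 151, running total 463.00
- B (98/26 per unit): 2 of 26 → value 2×98/26 = 7.5385, running total 470.54
Total 470.54.

470.54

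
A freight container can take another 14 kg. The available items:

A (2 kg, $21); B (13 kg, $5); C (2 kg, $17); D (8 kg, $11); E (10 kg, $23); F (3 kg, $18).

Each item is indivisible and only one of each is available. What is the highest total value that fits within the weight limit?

Check high-value combinations within 14 kg:
- A+C+E: weight 2+2+10=14, value 21+17+23=61
- A+C+F: weight 2+2+3=7, value 21+17+18=56
- A+D+F: weight 2+8+3=13, value 21+11+18=50
- A+C+D: weight 2+2+8=12, value 21+17+11=49
- C+D+F: weight 2+8+3=13, value 17+11+18=46
Best: $61.

$61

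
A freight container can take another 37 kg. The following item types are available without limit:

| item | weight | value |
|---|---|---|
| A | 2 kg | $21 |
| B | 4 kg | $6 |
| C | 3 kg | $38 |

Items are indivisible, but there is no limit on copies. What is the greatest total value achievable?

$460

Best value-per-unit is C at 38/3; filling with it alone gives 12×38 = 456.
Optimal mix: 2×A + 11×C → weight 37, value 460.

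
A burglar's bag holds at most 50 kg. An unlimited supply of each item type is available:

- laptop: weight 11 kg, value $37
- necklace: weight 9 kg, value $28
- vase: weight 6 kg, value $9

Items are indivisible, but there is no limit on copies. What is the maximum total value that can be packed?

$158

Best value-per-unit is laptop at 37/11; filling with it alone gives 4×37 = 148.
Optimal mix: 2×laptop + 3×necklace → weight 49, value 158.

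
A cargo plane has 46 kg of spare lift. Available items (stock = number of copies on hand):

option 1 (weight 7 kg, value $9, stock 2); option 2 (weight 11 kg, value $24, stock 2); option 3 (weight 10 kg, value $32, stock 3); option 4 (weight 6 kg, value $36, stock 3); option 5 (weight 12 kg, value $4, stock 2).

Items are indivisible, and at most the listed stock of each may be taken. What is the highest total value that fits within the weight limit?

$181

Best selections within weight 46 and stock limits:
- 1×option 1 + 2×option 3 + 3×option 4: weight 45, value 181
- 1×option 1 + 1×option 2 + 1×option 3 + 3×option 4: weight 46, value 173
- 2×option 3 + 3×option 4: weight 38, value 172
- 3×option 3 + 2×option 4: weight 42, value 168
Best: $181.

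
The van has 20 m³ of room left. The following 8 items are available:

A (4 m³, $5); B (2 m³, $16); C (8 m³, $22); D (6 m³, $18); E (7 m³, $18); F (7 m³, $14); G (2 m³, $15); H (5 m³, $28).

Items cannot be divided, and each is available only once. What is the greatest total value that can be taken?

$82

Check high-value combinations within 20 m³:
- A+B+D+G+H: volume 4+2+6+2+5=19, value 5+16+18+15+28=82
- A+B+E+G+H: volume 4+2+7+2+5=20, value 5+16+18+15+28=82
- B+C+G+H: volume 2+8+2+5=17, value 16+22+15+28=81
Best: $82.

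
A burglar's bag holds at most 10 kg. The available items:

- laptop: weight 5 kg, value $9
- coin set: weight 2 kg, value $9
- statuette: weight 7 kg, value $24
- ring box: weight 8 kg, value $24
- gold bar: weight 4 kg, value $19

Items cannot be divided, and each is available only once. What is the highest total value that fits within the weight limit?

Check high-value combinations within 10 kg:
- coin set+statuette: weight 2+7=9, value 9+24=33
- coin set+ring box: weight 2+8=10, value 9+24=33
- coin set+gold bar: weight 2+4=6, value 9+19=28
Best: $33.

$33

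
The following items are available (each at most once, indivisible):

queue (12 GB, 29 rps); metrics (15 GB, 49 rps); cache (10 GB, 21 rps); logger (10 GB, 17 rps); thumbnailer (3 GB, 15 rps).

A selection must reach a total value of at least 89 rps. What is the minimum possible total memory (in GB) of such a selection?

Subsets with value ≥ 89, sorted by total memory:
- queue+metrics+thumbnailer: memory 30, value 93
- queue+metrics+cache: memory 37, value 99
- queue+metrics+logger: memory 37, value 95
- metrics+cache+logger+thumbnailer: memory 38, value 102
Minimum memory: 30 GB.

30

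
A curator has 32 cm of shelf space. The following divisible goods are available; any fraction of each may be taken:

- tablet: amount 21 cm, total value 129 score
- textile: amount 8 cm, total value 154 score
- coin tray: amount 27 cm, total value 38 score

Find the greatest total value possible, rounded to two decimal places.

Take in order of value per unit:
- textile (154/8 per unit): all 8 → value 154, running total 154.00
- tablet (129/21 per unit): all 21 → value 129, running total 283.00
- coin tray (38/27 per unit): 3 of 27 → value 3×38/27 = 4.2222, running total 287.22
Total 287.22.

287.22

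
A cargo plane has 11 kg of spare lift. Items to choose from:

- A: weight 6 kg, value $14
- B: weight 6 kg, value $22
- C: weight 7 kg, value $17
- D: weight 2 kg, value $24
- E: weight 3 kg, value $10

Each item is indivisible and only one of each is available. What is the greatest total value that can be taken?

Check high-value combinations within 11 kg:
- B+D+E: weight 6+2+3=11, value 22+24+10=56
- A+D+E: weight 6+2+3=11, value 14+24+10=48
- B+D: weight 6+2=8, value 22+24=46
- C+D: weight 7+2=9, value 17+24=41
Best: $56.

$56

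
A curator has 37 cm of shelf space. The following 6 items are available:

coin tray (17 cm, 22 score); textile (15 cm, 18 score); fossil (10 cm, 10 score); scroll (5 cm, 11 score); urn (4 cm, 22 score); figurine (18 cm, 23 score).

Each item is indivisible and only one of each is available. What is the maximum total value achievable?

Check high-value combinations within 37 cm:
- fossil+scroll+urn+figurine: length 10+5+4+18=37, value 10+11+22+23=66
- coin tray+fossil+scroll+urn: length 17+10+5+4=36, value 22+10+11+22=65
- textile+urn+figurine: length 15+4+18=37, value 18+22+23=63
- coin tray+textile+urn: length 17+15+4=36, value 22+18+22=62
Best: 66 score.

66 score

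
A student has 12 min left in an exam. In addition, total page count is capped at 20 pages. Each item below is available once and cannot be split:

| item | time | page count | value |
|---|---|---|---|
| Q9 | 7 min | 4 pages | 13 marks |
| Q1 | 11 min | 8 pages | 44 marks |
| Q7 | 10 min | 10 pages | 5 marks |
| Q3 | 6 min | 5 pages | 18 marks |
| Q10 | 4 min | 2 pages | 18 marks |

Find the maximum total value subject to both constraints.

44 marks

Feasible sets respecting both limits:
- Q1: time 11, page count 8, value 44
- Q3+Q10: time 10, page count 7, value 36
- Q9+Q10: time 11, page count 6, value 31
Best: 44 marks.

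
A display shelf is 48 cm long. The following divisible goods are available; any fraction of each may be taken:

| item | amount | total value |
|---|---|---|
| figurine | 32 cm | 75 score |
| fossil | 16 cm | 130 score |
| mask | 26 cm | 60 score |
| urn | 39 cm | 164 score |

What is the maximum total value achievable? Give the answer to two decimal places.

Take in order of value per unit:
- fossil (130/16 per unit): all 16 → value 130, running total 130.00
- urn (164/39 per unit): 32 of 39 → value 32×164/39 = 134.5641, running total 264.56
Total 264.56.

264.56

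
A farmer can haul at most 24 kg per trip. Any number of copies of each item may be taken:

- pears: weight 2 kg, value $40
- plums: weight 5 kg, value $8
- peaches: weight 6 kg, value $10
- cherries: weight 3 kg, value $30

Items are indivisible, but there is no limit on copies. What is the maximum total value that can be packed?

$480

Best value-per-unit is pears at 40/2, and filling with it alone uses weight 12×2=24. No mix of the others beats 12×40 = 480.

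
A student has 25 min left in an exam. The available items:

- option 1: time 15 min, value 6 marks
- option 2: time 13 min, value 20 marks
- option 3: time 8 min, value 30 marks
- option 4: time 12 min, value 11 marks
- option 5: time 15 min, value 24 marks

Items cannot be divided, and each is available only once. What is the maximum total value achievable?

Check high-value combinations within 25 min:
- option 3+option 5: time 8+15=23, value 30+24=54
- option 2+option 3: time 13+8=21, value 20+30=50
- option 3+option 4: time 8+12=20, value 30+11=41
- option 1+option 3: time 15+8=23, value 6+30=36
- option 2+option 4: time 13+12=25, value 20+11=31
Best: 54 marks.

54 marks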